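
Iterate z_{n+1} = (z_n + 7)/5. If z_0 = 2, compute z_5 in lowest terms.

5469/3125

z_1 = (2 + 7)/5 = 9/5.
z_2 = ((9/5) + 7)/5 = 44/25.
z_3 = ((44/25) + 7)/5 = 219/125.
z_4 = ((219/125) + 7)/5 = 1094/625.
z_5 = ((1094/625) + 7)/5 = 5469/3125.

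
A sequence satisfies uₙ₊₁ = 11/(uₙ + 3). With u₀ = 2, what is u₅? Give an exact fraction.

7535/3518

u₁ = 11/(2 + 3) = 11/5.
u₂ = 11/(11/5 + 3) = 55/26.
u₃ = 11/(55/26 + 3) = 286/133.
u₄ = 11/(286/133 + 3) = 1463/685.
u₅ = 11/(1463/685 + 3) = 7535/3518.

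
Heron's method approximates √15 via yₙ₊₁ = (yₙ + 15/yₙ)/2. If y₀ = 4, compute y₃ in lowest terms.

7380481/1905632

y₁ = (4 + 15/4)/2 = 31/8.
y₂ = (31/8 + 15/(31/8))/2 = 1921/496.
y₃ = (1921/496 + 15/(1921/496))/2 = 7380481/1905632.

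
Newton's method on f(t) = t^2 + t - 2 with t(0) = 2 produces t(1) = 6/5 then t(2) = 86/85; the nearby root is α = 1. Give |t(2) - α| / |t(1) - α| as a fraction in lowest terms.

1/17

t(1) - α = 6/5 - 1 = 1/5, so |t(1) - α| = 1/5.
t(2) - α = 86/85 - 1 = 1/85, so |t(2) - α| = 1/85.
Ratio = (1/85) / (1/5) = 1/17.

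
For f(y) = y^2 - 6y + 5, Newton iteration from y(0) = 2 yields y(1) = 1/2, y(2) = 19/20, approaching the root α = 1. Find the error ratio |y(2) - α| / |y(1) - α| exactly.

y(1) - α = 1/2 - 1 = -1/2, so |y(1) - α| = 1/2.
y(2) - α = 19/20 - 1 = -1/20, so |y(2) - α| = 1/20.
Ratio = (1/20) / (1/2) = 1/10.

1/10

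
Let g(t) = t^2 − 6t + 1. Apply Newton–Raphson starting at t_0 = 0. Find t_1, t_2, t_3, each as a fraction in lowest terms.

t_1 = 1/6, t_2 = 35/204, t_3 = 40391/235416

g'(t) = 2t − 6.
g(0) = 1, g'(0) = −6, so t_1 = 0 − 1/(−6) = 1/6.
g(1/6) = 1/36, g'(1/6) = −17/3, so t_2 = (1/6) − (1/36)/(−17/3) = 35/204.
g(35/204) = 1/41616, g'(35/204) = −577/102, so t_3 = (35/204) − (1/41616)/(−577/102) = 40391/235416.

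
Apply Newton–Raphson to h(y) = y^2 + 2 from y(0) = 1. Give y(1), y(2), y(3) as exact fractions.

h'(y) = 2y.
h(1) = 3, h'(1) = 2, so y(1) = 1 − 3/2 = −1/2.
h(−1/2) = 9/4, h'(−1/2) = −1, so y(2) = (−1/2) − (9/4)/(−1) = 7/4.
h(7/4) = 81/16, h'(7/4) = 7/2, so y(3) = (7/4) − (81/16)/(7/2) = 17/56.

y(1) = −1/2, y(2) = 7/4, y(3) = 17/56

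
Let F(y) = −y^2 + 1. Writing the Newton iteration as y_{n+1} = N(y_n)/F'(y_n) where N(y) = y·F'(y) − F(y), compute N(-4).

F'(y) = −2y.
N(y) = y·F'(y) − F(y) = y·(−2y) − (−y^2 + 1) = −y^2 − 1.
N(-4) = −17.

−17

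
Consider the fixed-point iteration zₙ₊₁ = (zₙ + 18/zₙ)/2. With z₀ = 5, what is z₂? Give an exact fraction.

3649/860

z₁ = (5 + 18/5)/2 = 43/10.
z₂ = (43/10 + 18/(43/10))/2 = 3649/860.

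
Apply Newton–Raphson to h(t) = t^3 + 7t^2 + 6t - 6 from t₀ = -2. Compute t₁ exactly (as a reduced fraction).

-9/5

h'(t) = 3t^2 + 14t + 6.
h(-2) = 2, h'(-2) = -10, so t₁ = (-2) - 2/(-10) = -9/5.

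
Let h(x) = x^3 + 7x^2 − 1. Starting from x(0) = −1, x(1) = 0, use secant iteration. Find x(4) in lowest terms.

−113256/385361

h(−1) = 5, h(0) = −1. x(2) = 0 − (−1)·(0 − (−1))/((−1) − 5) = −1/6.
h(0) = −1, h(−1/6) = −175/216. x(3) = (−1/6) − (−175/216)·((−1/6) − 0)/((−175/216) − (−1)) = −36/41.
h(−1/6) = −175/216, h(−36/41) = 256375/68921. x(4) = (−36/41) − (256375/68921)·((−36/41) − (−1/6))/((256375/68921) − (−175/216)) = −113256/385361.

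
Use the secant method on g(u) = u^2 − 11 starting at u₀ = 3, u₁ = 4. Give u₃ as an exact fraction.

169/51

g(3) = −2, g(4) = 5. u₂ = 4 − 5·(4 − 3)/(5 − (−2)) = 23/7.
g(4) = 5, g(23/7) = −10/49. u₃ = (23/7) − (−10/49)·((23/7) − 4)/((−10/49) − 5) = 169/51.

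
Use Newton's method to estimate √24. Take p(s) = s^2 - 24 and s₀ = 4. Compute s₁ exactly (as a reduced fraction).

p'(s) = 2s.
p(4) = -8, p'(4) = 8, so s₁ = 4 - (-8)/8 = 5.

5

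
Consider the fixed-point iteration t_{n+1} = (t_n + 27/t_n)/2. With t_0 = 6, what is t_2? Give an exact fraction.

291/56

t_1 = (6 + 27/6)/2 = 21/4.
t_2 = (21/4 + 27/(21/4))/2 = 291/56.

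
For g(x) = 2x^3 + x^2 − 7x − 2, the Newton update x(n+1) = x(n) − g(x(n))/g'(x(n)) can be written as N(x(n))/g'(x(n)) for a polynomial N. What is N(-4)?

−238

g'(x) = 6x^2 + 2x − 7.
N(x) = x·g'(x) − g(x) = x·(6x^2 + 2x − 7) − (2x^3 + x^2 − 7x − 2) = 4x^3 + x^2 + 2.
N(-4) = −238.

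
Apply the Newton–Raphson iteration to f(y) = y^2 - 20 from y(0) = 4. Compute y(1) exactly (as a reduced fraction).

9/2

f'(y) = 2y.
f(4) = -4, f'(4) = 8, so y(1) = 4 - (-4)/8 = 9/2.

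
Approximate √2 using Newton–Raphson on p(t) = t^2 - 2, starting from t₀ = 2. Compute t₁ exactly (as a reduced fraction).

p'(t) = 2t.
p(2) = 2, p'(2) = 4, so t₁ = 2 - 2/4 = 3/2.

3/2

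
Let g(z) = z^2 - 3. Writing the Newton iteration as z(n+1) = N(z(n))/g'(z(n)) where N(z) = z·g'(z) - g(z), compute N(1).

4

g'(z) = 2z.
N(z) = z·g'(z) - g(z) = z·(2z) - (z^2 - 3) = z^2 + 3.
N(1) = 4.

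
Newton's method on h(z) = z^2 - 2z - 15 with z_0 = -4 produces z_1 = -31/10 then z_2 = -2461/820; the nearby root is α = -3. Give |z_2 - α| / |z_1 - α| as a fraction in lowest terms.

z_1 - α = -31/10 - (-3) = -31/10 + 3 = -1/10, so |z_1 - α| = 1/10.
z_2 - α = -2461/820 - (-3) = -2461/820 + 3 = -1/820, so |z_2 - α| = 1/820.
Ratio = (1/820) / (1/10) = 1/82.

1/82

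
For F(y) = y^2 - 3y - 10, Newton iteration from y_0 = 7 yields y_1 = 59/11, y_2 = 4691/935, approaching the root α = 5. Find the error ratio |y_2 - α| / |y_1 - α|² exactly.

11/85

y_1 - α = 59/11 - 5 = 4/11, so |y_1 - α| = 4/11.
y_2 - α = 4691/935 - 5 = 16/935, so |y_2 - α| = 16/935.
|y_1 - α|² = 16/121.
Ratio = (16/935) / (16/121) = 11/85.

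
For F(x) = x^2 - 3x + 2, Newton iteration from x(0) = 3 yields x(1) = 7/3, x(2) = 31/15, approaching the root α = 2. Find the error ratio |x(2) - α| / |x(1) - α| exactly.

x(1) - α = 7/3 - 2 = 1/3, so |x(1) - α| = 1/3.
x(2) - α = 31/15 - 2 = 1/15, so |x(2) - α| = 1/15.
Ratio = (1/15) / (1/3) = 1/5.

1/5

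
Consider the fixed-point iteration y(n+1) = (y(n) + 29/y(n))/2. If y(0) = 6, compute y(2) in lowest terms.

y(1) = (6 + 29/6)/2 = 65/12.
y(2) = (65/12 + 29/(65/12))/2 = 8401/1560.

8401/1560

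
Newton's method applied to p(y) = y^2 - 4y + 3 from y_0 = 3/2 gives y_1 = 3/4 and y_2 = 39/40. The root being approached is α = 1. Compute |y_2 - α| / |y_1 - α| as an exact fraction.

1/10

y_1 - α = 3/4 - 1 = -1/4, so |y_1 - α| = 1/4.
y_2 - α = 39/40 - 1 = -1/40, so |y_2 - α| = 1/40.
Ratio = (1/40) / (1/4) = 1/10.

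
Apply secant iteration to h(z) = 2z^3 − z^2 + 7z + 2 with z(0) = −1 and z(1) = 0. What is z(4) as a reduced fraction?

−436225/1618017

h(−1) = −8, h(0) = 2. z(2) = 0 − 2·(0 − (−1))/(2 − (−8)) = −1/5.
h(0) = 2, h(−1/5) = 68/125. z(3) = (−1/5) − (68/125)·((−1/5) − 0)/((68/125) − 2) = −25/91.
h(−1/5) = 68/125, h(−25/91) = −30158/753571. z(4) = (−25/91) − (−30158/753571)·((−25/91) − (−1/5))/((−30158/753571) − (68/125)) = −436225/1618017.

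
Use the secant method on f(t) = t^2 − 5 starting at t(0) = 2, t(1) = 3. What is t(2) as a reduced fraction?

11/5

f(2) = −1, f(3) = 4. t(2) = 3 − 4·(3 − 2)/(4 − (−1)) = 11/5.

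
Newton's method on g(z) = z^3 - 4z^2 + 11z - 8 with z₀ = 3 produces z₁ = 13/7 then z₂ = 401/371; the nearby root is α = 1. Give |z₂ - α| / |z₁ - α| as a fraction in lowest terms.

5/53

z₁ - α = 13/7 - 1 = 6/7, so |z₁ - α| = 6/7.
z₂ - α = 401/371 - 1 = 30/371, so |z₂ - α| = 30/371.
Ratio = (30/371) / (6/7) = 5/53.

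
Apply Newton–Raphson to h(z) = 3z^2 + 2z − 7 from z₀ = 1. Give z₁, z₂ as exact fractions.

z₁ = 5/4, z₂ = 187/152

h'(z) = 6z + 2.
h(1) = −2, h'(1) = 8, so z₁ = 1 − (−2)/8 = 5/4.
h(5/4) = 3/16, h'(5/4) = 19/2, so z₂ = (5/4) − (3/16)/(19/2) = 187/152.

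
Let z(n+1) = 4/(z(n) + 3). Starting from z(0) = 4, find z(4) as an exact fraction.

412/409

z(1) = 4/(4 + 3) = 4/7.
z(2) = 4/(4/7 + 3) = 28/25.
z(3) = 4/(28/25 + 3) = 100/103.
z(4) = 4/(100/103 + 3) = 412/409.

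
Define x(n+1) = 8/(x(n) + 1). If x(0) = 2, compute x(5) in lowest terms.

x(1) = 8/(2 + 1) = 8/3.
x(2) = 8/(8/3 + 1) = 24/11.
x(3) = 8/(24/11 + 1) = 88/35.
x(4) = 8/(88/35 + 1) = 280/123.
x(5) = 8/(280/123 + 1) = 984/403.

984/403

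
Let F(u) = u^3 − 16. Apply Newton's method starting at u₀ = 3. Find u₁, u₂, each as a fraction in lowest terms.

u₁ = 70/27, u₂ = 250232/99225

F'(u) = 3u^2.
F(3) = 11, F'(3) = 27, so u₁ = 3 − 11/27 = 70/27.
F(70/27) = 28072/19683, F'(70/27) = 4900/243, so u₂ = (70/27) − (28072/19683)/(4900/243) = 250232/99225.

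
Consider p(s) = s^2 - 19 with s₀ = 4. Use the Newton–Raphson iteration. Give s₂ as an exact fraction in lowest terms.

2441/560

p'(s) = 2s.
p(4) = -3, p'(4) = 8, so s₁ = 4 - (-3)/8 = 35/8.
p(35/8) = 9/64, p'(35/8) = 35/4, so s₂ = (35/8) - (9/64)/(35/4) = 2441/560.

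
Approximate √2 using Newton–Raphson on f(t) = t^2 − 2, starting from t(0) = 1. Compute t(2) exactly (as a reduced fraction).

17/12

f'(t) = 2t.
f(1) = −1, f'(1) = 2, so t(1) = 1 − (−1)/2 = 3/2.
f(3/2) = 1/4, f'(3/2) = 3, so t(2) = (3/2) − (1/4)/3 = 17/12.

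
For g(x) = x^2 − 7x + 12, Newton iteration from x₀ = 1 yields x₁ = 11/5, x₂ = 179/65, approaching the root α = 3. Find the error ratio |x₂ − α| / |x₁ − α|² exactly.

x₁ − α = 11/5 − 3 = −4/5, so |x₁ − α| = 4/5.
x₂ − α = 179/65 − 3 = −16/65, so |x₂ − α| = 16/65.
|x₁ − α|² = 16/25.
Ratio = (16/65) / (16/25) = 5/13.

5/13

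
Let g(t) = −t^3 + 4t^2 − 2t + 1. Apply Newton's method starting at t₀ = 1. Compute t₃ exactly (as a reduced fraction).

g'(t) = −3t^2 + 8t − 2.
g(1) = 2, g'(1) = 3, so t₁ = 1 − 2/3 = 1/3.
g(1/3) = 20/27, g'(1/3) = 1/3, so t₂ = (1/3) − (20/27)/(1/3) = −17/9.
g(−17/9) = 18800/729, g'(−17/9) = −751/27, so t₃ = (−17/9) − (18800/729)/(−751/27) = −19501/20277.

−19501/20277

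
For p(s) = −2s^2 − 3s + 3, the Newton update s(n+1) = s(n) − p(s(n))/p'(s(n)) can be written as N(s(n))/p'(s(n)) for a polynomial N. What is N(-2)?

−11

p'(s) = −4s − 3.
N(s) = s·p'(s) − p(s) = s·(−4s − 3) − (−2s^2 − 3s + 3) = −2s^2 − 3.
N(-2) = −11.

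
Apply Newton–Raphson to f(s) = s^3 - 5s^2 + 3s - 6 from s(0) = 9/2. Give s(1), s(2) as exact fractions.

f'(s) = 3s^2 - 10s + 3.
f(9/2) = -21/8, f'(9/2) = 75/4, so s(1) = (9/2) - (-21/8)/(75/4) = 116/25.
f(116/25) = 2646/15625, f'(116/25) = 13243/625, so s(2) = (116/25) - (2646/15625)/(13243/625) = 1533542/331075.

s(1) = 116/25, s(2) = 1533542/331075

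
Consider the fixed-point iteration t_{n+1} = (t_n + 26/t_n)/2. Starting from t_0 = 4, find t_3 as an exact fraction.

t_1 = (4 + 26/4)/2 = 21/4.
t_2 = (21/4 + 26/(21/4))/2 = 857/168.
t_3 = (857/168 + 26/(857/168))/2 = 1468273/287952.

1468273/287952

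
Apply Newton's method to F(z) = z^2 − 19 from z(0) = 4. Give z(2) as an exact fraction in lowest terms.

F'(z) = 2z.
F(4) = −3, F'(4) = 8, so z(1) = 4 − (−3)/8 = 35/8.
F(35/8) = 9/64, F'(35/8) = 35/4, so z(2) = (35/8) − (9/64)/(35/4) = 2441/560.

2441/560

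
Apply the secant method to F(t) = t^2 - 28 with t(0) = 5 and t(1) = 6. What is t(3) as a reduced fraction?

164/31

F(5) = -3, F(6) = 8. t(2) = 6 - 8·(6 - 5)/(8 - (-3)) = 58/11.
F(6) = 8, F(58/11) = -24/121. t(3) = (58/11) - (-24/121)·((58/11) - 6)/((-24/121) - 8) = 164/31.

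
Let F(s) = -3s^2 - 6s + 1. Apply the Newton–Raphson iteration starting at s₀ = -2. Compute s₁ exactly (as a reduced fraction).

-13/6

F'(s) = -6s - 6.
F(-2) = 1, F'(-2) = 6, so s₁ = (-2) - 1/6 = -13/6.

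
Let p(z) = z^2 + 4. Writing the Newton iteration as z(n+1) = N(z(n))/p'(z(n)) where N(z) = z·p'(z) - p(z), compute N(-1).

p'(z) = 2z.
N(z) = z·p'(z) - p(z) = z·(2z) - (z^2 + 4) = z^2 - 4.
N(-1) = -3.

-3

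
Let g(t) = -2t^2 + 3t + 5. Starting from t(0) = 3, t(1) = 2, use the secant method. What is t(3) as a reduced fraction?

g(3) = -4, g(2) = 3. t(2) = 2 - 3·(2 - 3)/(3 - (-4)) = 17/7.
g(2) = 3, g(17/7) = 24/49. t(3) = (17/7) - (24/49)·((17/7) - 2)/((24/49) - 3) = 103/41.

103/41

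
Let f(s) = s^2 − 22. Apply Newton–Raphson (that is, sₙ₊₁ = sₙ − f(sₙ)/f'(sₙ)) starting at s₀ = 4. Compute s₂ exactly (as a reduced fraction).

f'(s) = 2s.
f(4) = −6, f'(4) = 8, so s₁ = 4 − (−6)/8 = 19/4.
f(19/4) = 9/16, f'(19/4) = 19/2, so s₂ = (19/4) − (9/16)/(19/2) = 713/152.

713/152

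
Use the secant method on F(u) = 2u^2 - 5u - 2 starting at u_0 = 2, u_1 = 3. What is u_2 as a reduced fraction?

F(2) = -4, F(3) = 1. u_2 = 3 - 1·(3 - 2)/(1 - (-4)) = 14/5.

14/5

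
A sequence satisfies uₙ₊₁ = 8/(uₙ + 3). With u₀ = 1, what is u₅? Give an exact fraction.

872/511

u₁ = 8/(1 + 3) = 2.
u₂ = 8/(2 + 3) = 8/5.
u₃ = 8/(8/5 + 3) = 40/23.
u₄ = 8/(40/23 + 3) = 184/109.
u₅ = 8/(184/109 + 3) = 872/511.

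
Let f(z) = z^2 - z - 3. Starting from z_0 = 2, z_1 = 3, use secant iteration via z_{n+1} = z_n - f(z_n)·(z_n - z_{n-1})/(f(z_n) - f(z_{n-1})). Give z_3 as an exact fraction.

f(2) = -1, f(3) = 3. z_2 = 3 - 3·(3 - 2)/(3 - (-1)) = 9/4.
f(3) = 3, f(9/4) = -3/16. z_3 = (9/4) - (-3/16)·((9/4) - 3)/((-3/16) - 3) = 39/17.

39/17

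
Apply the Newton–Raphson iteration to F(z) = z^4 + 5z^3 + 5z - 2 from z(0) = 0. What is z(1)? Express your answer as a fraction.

2/5

F'(z) = 4z^3 + 15z^2 + 5.
F(0) = -2, F'(0) = 5, so z(1) = 0 - (-2)/5 = 2/5.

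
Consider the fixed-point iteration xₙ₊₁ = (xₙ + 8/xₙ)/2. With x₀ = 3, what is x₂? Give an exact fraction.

x₁ = (3 + 8/3)/2 = 17/6.
x₂ = (17/6 + 8/(17/6))/2 = 577/204.

577/204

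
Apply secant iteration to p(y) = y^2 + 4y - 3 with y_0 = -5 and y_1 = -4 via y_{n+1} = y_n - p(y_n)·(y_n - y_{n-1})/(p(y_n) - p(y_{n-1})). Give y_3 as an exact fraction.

-107/23

p(-5) = 2, p(-4) = -3. y_2 = (-4) - (-3)·((-4) - (-5))/((-3) - 2) = -23/5.
p(-4) = -3, p(-23/5) = -6/25. y_3 = (-23/5) - (-6/25)·((-23/5) - (-4))/((-6/25) - (-3)) = -107/23.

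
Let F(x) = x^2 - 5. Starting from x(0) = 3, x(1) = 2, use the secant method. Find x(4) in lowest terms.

F(3) = 4, F(2) = -1. x(2) = 2 - (-1)·(2 - 3)/((-1) - 4) = 11/5.
F(2) = -1, F(11/5) = -4/25. x(3) = (11/5) - (-4/25)·((11/5) - 2)/((-4/25) - (-1)) = 47/21.
F(11/5) = -4/25, F(47/21) = 4/441. x(4) = (47/21) - (4/441)·((47/21) - (11/5))/((4/441) - (-4/25)) = 521/233.

521/233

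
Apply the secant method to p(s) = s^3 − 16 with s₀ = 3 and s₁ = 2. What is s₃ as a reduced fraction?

p(3) = 11, p(2) = −8. s₂ = 2 − (−8)·(2 − 3)/((−8) − 11) = 46/19.
p(2) = −8, p(46/19) = −12408/6859. s₃ = (46/19) − (−12408/6859)·((46/19) − 2)/((−12408/6859) − (−8)) = 3376/1327.

3376/1327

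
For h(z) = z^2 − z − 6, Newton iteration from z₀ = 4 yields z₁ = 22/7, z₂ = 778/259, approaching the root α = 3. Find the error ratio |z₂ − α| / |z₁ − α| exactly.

1/37

z₁ − α = 22/7 − 3 = 1/7, so |z₁ − α| = 1/7.
z₂ − α = 778/259 − 3 = 1/259, so |z₂ − α| = 1/259.
Ratio = (1/259) / (1/7) = 1/37.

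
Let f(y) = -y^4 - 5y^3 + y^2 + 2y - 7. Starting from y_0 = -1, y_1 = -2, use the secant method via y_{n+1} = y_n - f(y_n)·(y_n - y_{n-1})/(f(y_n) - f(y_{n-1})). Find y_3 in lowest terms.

-266677/212057

f(-1) = -4, f(-2) = 17. y_2 = (-2) - 17·((-2) - (-1))/(17 - (-4)) = -25/21.
f(-2) = 17, f(-25/21) = -298792/194481. y_3 = (-25/21) - (-298792/194481)·((-25/21) - (-2))/((-298792/194481) - 17) = -266677/212057.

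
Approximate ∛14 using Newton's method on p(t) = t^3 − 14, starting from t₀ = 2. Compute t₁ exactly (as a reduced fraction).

p'(t) = 3t^2.
p(2) = −6, p'(2) = 12, so t₁ = 2 − (−6)/12 = 5/2.

5/2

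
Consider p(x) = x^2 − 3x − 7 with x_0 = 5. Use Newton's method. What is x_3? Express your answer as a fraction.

p'(x) = 2x − 3.
p(5) = 3, p'(5) = 7, so x_1 = 5 − 3/7 = 32/7.
p(32/7) = 9/49, p'(32/7) = 43/7, so x_2 = (32/7) − (9/49)/(43/7) = 1367/301.
p(1367/301) = 81/90601, p'(1367/301) = 1831/301, so x_3 = (1367/301) − (81/90601)/(1831/301) = 2502896/551131.

2502896/551131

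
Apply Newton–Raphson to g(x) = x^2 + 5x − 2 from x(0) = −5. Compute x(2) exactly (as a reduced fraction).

−779/145

g'(x) = 2x + 5.
g(−5) = −2, g'(−5) = −5, so x(1) = (−5) − (−2)/(−5) = −27/5.
g(−27/5) = 4/25, g'(−27/5) = −29/5, so x(2) = (−27/5) − (4/25)/(−29/5) = −779/145.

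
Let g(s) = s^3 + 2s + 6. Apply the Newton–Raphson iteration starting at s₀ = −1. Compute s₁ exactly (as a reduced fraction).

−8/5

g'(s) = 3s^2 + 2.
g(−1) = 3, g'(−1) = 5, so s₁ = (−1) − 3/5 = −8/5.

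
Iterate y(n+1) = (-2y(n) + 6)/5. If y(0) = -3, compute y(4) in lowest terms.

474/625

y(1) = (-2·(-3) + 6)/5 = 12/5.
y(2) = (-2·(12/5) + 6)/5 = 6/25.
y(3) = (-2·(6/25) + 6)/5 = 138/125.
y(4) = (-2·(138/125) + 6)/5 = 474/625.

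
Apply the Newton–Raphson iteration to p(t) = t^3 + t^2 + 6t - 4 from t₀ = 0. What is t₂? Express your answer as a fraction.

68/117

p'(t) = 3t^2 + 2t + 6.
p(0) = -4, p'(0) = 6, so t₁ = 0 - (-4)/6 = 2/3.
p(2/3) = 20/27, p'(2/3) = 26/3, so t₂ = (2/3) - (20/27)/(26/3) = 68/117.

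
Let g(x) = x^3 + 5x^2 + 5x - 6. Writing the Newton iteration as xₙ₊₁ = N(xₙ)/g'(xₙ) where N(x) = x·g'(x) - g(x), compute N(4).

214

g'(x) = 3x^2 + 10x + 5.
N(x) = x·g'(x) - g(x) = x·(3x^2 + 10x + 5) - (x^3 + 5x^2 + 5x - 6) = 2x^3 + 5x^2 + 6.
N(4) = 214.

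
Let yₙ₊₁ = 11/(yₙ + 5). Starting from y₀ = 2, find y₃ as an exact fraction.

y₁ = 11/(2 + 5) = 11/7.
y₂ = 11/(11/7 + 5) = 77/46.
y₃ = 11/(77/46 + 5) = 506/307.

506/307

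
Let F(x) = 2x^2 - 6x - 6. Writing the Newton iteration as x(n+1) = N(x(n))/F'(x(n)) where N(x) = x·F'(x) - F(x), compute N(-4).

F'(x) = 4x - 6.
N(x) = x·F'(x) - F(x) = x·(4x - 6) - (2x^2 - 6x - 6) = 2x^2 + 6.
N(-4) = 38.

38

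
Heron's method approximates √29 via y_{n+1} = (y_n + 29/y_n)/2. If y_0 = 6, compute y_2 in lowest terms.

8401/1560

y_1 = (6 + 29/6)/2 = 65/12.
y_2 = (65/12 + 29/(65/12))/2 = 8401/1560.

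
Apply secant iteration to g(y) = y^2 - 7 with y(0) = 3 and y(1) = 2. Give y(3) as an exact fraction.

g(3) = 2, g(2) = -3. y(2) = 2 - (-3)·(2 - 3)/((-3) - 2) = 13/5.
g(2) = -3, g(13/5) = -6/25. y(3) = (13/5) - (-6/25)·((13/5) - 2)/((-6/25) - (-3)) = 61/23.

61/23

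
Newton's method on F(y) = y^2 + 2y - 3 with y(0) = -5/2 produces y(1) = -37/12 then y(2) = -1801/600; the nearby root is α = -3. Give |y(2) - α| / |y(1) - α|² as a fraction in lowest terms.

y(1) - α = -37/12 - (-3) = -37/12 + 3 = -1/12, so |y(1) - α| = 1/12.
y(2) - α = -1801/600 - (-3) = -1801/600 + 3 = -1/600, so |y(2) - α| = 1/600.
|y(1) - α|² = 1/144.
Ratio = (1/600) / (1/144) = 6/25.

6/25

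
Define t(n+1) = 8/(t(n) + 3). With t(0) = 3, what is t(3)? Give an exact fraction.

104/63

t(1) = 8/(3 + 3) = 4/3.
t(2) = 8/(4/3 + 3) = 24/13.
t(3) = 8/(24/13 + 3) = 104/63.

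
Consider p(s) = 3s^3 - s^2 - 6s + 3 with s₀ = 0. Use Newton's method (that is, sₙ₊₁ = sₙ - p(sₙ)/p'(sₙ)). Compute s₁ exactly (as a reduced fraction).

p'(s) = 9s^2 - 2s - 6.
p(0) = 3, p'(0) = -6, so s₁ = 0 - 3/(-6) = 1/2.

1/2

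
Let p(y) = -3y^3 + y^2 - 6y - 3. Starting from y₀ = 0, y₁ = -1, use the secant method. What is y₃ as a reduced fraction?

p(0) = -3, p(-1) = 7. y₂ = (-1) - 7·((-1) - 0)/(7 - (-3)) = -3/10.
p(-1) = 7, p(-3/10) = -1029/1000. y₃ = (-3/10) - (-1029/1000)·((-3/10) - (-1))/((-1029/1000) - 7) = -447/1147.

-447/1147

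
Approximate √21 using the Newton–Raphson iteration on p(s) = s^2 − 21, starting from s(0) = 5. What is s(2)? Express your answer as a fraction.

p'(s) = 2s.
p(5) = 4, p'(5) = 10, so s(1) = 5 − 4/10 = 23/5.
p(23/5) = 4/25, p'(23/5) = 46/5, so s(2) = (23/5) − (4/25)/(46/5) = 527/115.

527/115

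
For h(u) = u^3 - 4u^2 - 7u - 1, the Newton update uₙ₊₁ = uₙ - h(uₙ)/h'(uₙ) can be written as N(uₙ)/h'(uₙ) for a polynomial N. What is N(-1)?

h'(u) = 3u^2 - 8u - 7.
N(u) = u·h'(u) - h(u) = u·(3u^2 - 8u - 7) - (u^3 - 4u^2 - 7u - 1) = 2u^3 - 4u^2 + 1.
N(-1) = -5.

-5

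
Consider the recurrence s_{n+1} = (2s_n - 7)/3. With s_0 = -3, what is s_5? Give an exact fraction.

s_1 = (2·(-3) - 7)/3 = -13/3.
s_2 = (2·(-13/3) - 7)/3 = -47/9.
s_3 = (2·(-47/9) - 7)/3 = -157/27.
s_4 = (2·(-157/27) - 7)/3 = -503/81.
s_5 = (2·(-503/81) - 7)/3 = -1573/243.

-1573/243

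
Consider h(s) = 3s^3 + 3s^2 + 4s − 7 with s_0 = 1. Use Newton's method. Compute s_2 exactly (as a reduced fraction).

87181/105868

h'(s) = 9s^2 + 6s + 4.
h(1) = 3, h'(1) = 19, so s_1 = 1 − 3/19 = 16/19.
h(16/19) = 1971/6859, h'(16/19) = 5572/361, so s_2 = (16/19) − (1971/6859)/(5572/361) = 87181/105868.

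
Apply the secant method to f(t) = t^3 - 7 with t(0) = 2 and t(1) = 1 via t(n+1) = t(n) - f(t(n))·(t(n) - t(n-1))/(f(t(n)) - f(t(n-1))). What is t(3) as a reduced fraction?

201/103

f(2) = 1, f(1) = -6. t(2) = 1 - (-6)·(1 - 2)/((-6) - 1) = 13/7.
f(1) = -6, f(13/7) = -204/343. t(3) = (13/7) - (-204/343)·((13/7) - 1)/((-204/343) - (-6)) = 201/103.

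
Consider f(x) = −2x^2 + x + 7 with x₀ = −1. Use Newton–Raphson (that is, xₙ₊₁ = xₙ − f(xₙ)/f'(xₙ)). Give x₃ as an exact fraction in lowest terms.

−521313/318365

f'(x) = −4x + 1.
f(−1) = 4, f'(−1) = 5, so x₁ = (−1) − 4/5 = −9/5.
f(−9/5) = −32/25, f'(−9/5) = 41/5, so x₂ = (−9/5) − (−32/25)/(41/5) = −337/205.
f(−337/205) = −2048/42025, f'(−337/205) = 1553/205, so x₃ = (−337/205) − (−2048/42025)/(1553/205) = −521313/318365.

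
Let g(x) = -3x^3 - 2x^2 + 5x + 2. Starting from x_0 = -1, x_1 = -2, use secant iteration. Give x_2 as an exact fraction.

-6/5

g(-1) = -2, g(-2) = 8. x_2 = (-2) - 8·((-2) - (-1))/(8 - (-2)) = -6/5.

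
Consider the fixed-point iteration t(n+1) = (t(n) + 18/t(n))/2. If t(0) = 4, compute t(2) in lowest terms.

t(1) = (4 + 18/4)/2 = 17/4.
t(2) = (17/4 + 18/(17/4))/2 = 577/136.

577/136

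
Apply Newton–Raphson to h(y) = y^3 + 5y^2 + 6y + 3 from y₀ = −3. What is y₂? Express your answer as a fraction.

−51/14

h'(y) = 3y^2 + 10y + 6.
h(−3) = 3, h'(−3) = 3, so y₁ = (−3) − 3/3 = −4.
h(−4) = −5, h'(−4) = 14, so y₂ = (−4) − (−5)/14 = −51/14.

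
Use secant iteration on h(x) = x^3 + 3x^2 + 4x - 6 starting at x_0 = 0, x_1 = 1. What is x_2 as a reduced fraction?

h(0) = -6, h(1) = 2. x_2 = 1 - 2·(1 - 0)/(2 - (-6)) = 3/4.

3/4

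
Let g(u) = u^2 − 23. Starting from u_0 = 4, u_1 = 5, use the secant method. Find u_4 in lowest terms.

18181/3791

g(4) = −7, g(5) = 2. u_2 = 5 − 2·(5 − 4)/(2 − (−7)) = 43/9.
g(5) = 2, g(43/9) = −14/81. u_3 = (43/9) − (−14/81)·((43/9) − 5)/((−14/81) − 2) = 211/44.
g(43/9) = −14/81, g(211/44) = −7/1936. u_4 = (211/44) − (−7/1936)·((211/44) − (43/9))/((−7/1936) − (−14/81)) = 18181/3791.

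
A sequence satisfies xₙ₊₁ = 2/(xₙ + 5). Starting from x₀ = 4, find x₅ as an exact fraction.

x₁ = 2/(4 + 5) = 2/9.
x₂ = 2/(2/9 + 5) = 18/47.
x₃ = 2/(18/47 + 5) = 94/253.
x₄ = 2/(94/253 + 5) = 506/1359.
x₅ = 2/(506/1359 + 5) = 2718/7301.

2718/7301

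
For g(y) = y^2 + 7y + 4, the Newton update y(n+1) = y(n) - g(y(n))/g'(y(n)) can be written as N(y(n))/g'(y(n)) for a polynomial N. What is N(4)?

12

g'(y) = 2y + 7.
N(y) = y·g'(y) - g(y) = y·(2y + 7) - (y^2 + 7y + 4) = y^2 - 4.
N(4) = 12.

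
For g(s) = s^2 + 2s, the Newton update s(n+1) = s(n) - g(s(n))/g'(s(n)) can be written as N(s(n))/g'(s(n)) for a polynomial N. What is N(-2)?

g'(s) = 2s + 2.
N(s) = s·g'(s) - g(s) = s·(2s + 2) - (s^2 + 2s) = s^2.
N(-2) = 4.

4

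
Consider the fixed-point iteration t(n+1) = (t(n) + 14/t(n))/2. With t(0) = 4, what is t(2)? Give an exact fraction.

449/120

t(1) = (4 + 14/4)/2 = 15/4.
t(2) = (15/4 + 14/(15/4))/2 = 449/120.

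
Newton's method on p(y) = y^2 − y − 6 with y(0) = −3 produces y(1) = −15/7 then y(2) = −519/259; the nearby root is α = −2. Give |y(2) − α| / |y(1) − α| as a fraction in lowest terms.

y(1) − α = −15/7 − (−2) = −15/7 + 2 = −1/7, so |y(1) − α| = 1/7.
y(2) − α = −519/259 − (−2) = −519/259 + 2 = −1/259, so |y(2) − α| = 1/259.
Ratio = (1/259) / (1/7) = 1/37.

1/37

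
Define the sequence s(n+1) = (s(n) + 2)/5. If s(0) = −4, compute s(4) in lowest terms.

s(1) = ((−4) + 2)/5 = −2/5.
s(2) = ((−2/5) + 2)/5 = 8/25.
s(3) = ((8/25) + 2)/5 = 58/125.
s(4) = ((58/125) + 2)/5 = 308/625.

308/625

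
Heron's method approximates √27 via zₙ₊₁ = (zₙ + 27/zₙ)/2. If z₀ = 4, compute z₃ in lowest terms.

25575217/4921952

z₁ = (4 + 27/4)/2 = 43/8.
z₂ = (43/8 + 27/(43/8))/2 = 3577/688.
z₃ = (3577/688 + 27/(3577/688))/2 = 25575217/4921952.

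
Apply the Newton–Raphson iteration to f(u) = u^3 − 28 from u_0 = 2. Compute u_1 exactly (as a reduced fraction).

11/3

f'(u) = 3u^2.
f(2) = −20, f'(2) = 12, so u_1 = 2 − (−20)/12 = 11/3.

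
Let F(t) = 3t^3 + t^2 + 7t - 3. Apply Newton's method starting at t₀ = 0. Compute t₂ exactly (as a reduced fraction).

627/1631

F'(t) = 9t^2 + 2t + 7.
F(0) = -3, F'(0) = 7, so t₁ = 0 - (-3)/7 = 3/7.
F(3/7) = 144/343, F'(3/7) = 466/49, so t₂ = (3/7) - (144/343)/(466/49) = 627/1631.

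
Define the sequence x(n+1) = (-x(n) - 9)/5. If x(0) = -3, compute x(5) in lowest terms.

-4686/3125

x(1) = (-(-3) - 9)/5 = -6/5.
x(2) = (-(-6/5) - 9)/5 = -39/25.
x(3) = (-(-39/25) - 9)/5 = -186/125.
x(4) = (-(-186/125) - 9)/5 = -939/625.
x(5) = (-(-939/625) - 9)/5 = -4686/3125.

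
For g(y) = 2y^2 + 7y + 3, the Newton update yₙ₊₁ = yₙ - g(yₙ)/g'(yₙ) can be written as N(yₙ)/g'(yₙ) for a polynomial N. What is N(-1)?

-1

g'(y) = 4y + 7.
N(y) = y·g'(y) - g(y) = y·(4y + 7) - (2y^2 + 7y + 3) = 2y^2 - 3.
N(-1) = -1.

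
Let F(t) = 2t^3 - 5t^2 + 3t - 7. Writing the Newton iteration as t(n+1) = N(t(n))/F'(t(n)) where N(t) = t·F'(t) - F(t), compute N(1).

F'(t) = 6t^2 - 10t + 3.
N(t) = t·F'(t) - F(t) = t·(6t^2 - 10t + 3) - (2t^3 - 5t^2 + 3t - 7) = 4t^3 - 5t^2 + 7.
N(1) = 6.

6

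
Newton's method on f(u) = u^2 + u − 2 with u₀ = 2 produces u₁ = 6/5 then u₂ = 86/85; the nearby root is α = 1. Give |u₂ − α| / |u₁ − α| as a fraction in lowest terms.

u₁ − α = 6/5 − 1 = 1/5, so |u₁ − α| = 1/5.
u₂ − α = 86/85 − 1 = 1/85, so |u₂ − α| = 1/85.
Ratio = (1/85) / (1/5) = 1/17.

1/17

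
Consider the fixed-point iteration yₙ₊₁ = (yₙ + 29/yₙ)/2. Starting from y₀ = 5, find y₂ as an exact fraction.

727/135

y₁ = (5 + 29/5)/2 = 27/5.
y₂ = (27/5 + 29/(27/5))/2 = 727/135.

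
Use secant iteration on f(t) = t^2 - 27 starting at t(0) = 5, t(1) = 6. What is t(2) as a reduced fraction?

57/11

f(5) = -2, f(6) = 9. t(2) = 6 - 9·(6 - 5)/(9 - (-2)) = 57/11.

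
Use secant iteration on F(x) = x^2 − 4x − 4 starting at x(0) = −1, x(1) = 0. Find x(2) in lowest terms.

−4/5

F(−1) = 1, F(0) = −4. x(2) = 0 − (−4)·(0 − (−1))/((−4) − 1) = −4/5.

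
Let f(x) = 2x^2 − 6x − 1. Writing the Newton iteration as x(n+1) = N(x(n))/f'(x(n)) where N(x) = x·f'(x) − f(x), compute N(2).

9

f'(x) = 4x − 6.
N(x) = x·f'(x) − f(x) = x·(4x − 6) − (2x^2 − 6x − 1) = 2x^2 + 1.
N(2) = 9.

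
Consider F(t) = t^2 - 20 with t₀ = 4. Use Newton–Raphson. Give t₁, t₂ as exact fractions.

t₁ = 9/2, t₂ = 161/36

F'(t) = 2t.
F(4) = -4, F'(4) = 8, so t₁ = 4 - (-4)/8 = 9/2.
F(9/2) = 1/4, F'(9/2) = 9, so t₂ = (9/2) - (1/4)/9 = 161/36.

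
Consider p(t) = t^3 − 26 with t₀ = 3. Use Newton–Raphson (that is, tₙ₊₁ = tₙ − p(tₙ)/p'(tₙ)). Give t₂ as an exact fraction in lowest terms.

p'(t) = 3t^2.
p(3) = 1, p'(3) = 27, so t₁ = 3 − 1/27 = 80/27.
p(80/27) = 242/19683, p'(80/27) = 6400/243, so t₂ = (80/27) − (242/19683)/(6400/243) = 767879/259200.

767879/259200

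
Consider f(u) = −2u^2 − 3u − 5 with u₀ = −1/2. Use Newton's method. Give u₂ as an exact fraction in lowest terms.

−71/30

f'(u) = −4u − 3.
f(−1/2) = −4, f'(−1/2) = −1, so u₁ = (−1/2) − (−4)/(−1) = −9/2.
f(−9/2) = −32, f'(−9/2) = 15, so u₂ = (−9/2) − (−32)/15 = −71/30.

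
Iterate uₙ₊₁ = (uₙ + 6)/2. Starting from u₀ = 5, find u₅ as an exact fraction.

u₁ = (5 + 6)/2 = 11/2.
u₂ = ((11/2) + 6)/2 = 23/4.
u₃ = ((23/4) + 6)/2 = 47/8.
u₄ = ((47/8) + 6)/2 = 95/16.
u₅ = ((95/16) + 6)/2 = 191/32.

191/32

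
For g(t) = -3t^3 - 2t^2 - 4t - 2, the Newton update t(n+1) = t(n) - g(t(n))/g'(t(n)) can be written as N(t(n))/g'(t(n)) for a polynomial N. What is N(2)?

-54

g'(t) = -9t^2 - 4t - 4.
N(t) = t·g'(t) - g(t) = t·(-9t^2 - 4t - 4) - (-3t^3 - 2t^2 - 4t - 2) = -6t^3 - 2t^2 + 2.
N(2) = -54.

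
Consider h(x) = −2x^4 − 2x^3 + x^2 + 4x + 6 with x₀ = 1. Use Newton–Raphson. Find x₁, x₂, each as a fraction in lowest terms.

h'(x) = −8x^3 − 6x^2 + 2x + 4.
h(1) = 7, h'(1) = −8, so x₁ = 1 − 7/(−8) = 15/8.
h(15/8) = −42777/2048, h'(15/8) = −4229/64, so x₂ = (15/8) − (−42777/2048)/(−4229/64) = 210963/135328.

x₁ = 15/8, x₂ = 210963/135328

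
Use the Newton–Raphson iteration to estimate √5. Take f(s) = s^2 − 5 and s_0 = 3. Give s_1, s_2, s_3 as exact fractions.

f'(s) = 2s.
f(3) = 4, f'(3) = 6, so s_1 = 3 − 4/6 = 7/3.
f(7/3) = 4/9, f'(7/3) = 14/3, so s_2 = (7/3) − (4/9)/(14/3) = 47/21.
f(47/21) = 4/441, f'(47/21) = 94/21, so s_3 = (47/21) − (4/441)/(94/21) = 2207/987.

s_1 = 7/3, s_2 = 47/21, s_3 = 2207/987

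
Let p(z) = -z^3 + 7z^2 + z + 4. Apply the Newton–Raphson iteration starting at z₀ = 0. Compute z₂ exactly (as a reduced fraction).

-236/103

p'(z) = -3z^2 + 14z + 1.
p(0) = 4, p'(0) = 1, so z₁ = 0 - 4/1 = -4.
p(-4) = 176, p'(-4) = -103, so z₂ = (-4) - 176/(-103) = -236/103.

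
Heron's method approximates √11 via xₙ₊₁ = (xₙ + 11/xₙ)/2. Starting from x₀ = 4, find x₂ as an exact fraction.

1433/432

x₁ = (4 + 11/4)/2 = 27/8.
x₂ = (27/8 + 11/(27/8))/2 = 1433/432.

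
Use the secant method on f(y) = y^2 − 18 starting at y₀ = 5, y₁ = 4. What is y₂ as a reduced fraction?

38/9

f(5) = 7, f(4) = −2. y₂ = 4 − (−2)·(4 − 5)/((−2) − 7) = 38/9.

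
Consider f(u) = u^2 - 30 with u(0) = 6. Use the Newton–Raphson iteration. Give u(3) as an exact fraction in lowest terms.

116161/21208

f'(u) = 2u.
f(6) = 6, f'(6) = 12, so u(1) = 6 - 6/12 = 11/2.
f(11/2) = 1/4, f'(11/2) = 11, so u(2) = (11/2) - (1/4)/11 = 241/44.
f(241/44) = 1/1936, f'(241/44) = 241/22, so u(3) = (241/44) - (1/1936)/(241/22) = 116161/21208.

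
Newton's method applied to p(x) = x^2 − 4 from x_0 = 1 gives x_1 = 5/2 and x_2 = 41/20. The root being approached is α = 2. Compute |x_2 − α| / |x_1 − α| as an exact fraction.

1/10

x_1 − α = 5/2 − 2 = 1/2, so |x_1 − α| = 1/2.
x_2 − α = 41/20 − 2 = 1/20, so |x_2 − α| = 1/20.
Ratio = (1/20) / (1/2) = 1/10.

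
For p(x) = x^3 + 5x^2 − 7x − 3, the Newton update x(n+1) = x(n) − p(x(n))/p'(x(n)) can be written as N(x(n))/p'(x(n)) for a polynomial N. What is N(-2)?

p'(x) = 3x^2 + 10x − 7.
N(x) = x·p'(x) − p(x) = x·(3x^2 + 10x − 7) − (x^3 + 5x^2 − 7x − 3) = 2x^3 + 5x^2 + 3.
N(-2) = 7.

7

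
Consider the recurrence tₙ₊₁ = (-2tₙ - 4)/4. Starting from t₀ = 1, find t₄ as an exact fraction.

t₁ = (-2·1 - 4)/4 = -3/2.
t₂ = (-2·(-3/2) - 4)/4 = -1/4.
t₃ = (-2·(-1/4) - 4)/4 = -7/8.
t₄ = (-2·(-7/8) - 4)/4 = -9/16.

-9/16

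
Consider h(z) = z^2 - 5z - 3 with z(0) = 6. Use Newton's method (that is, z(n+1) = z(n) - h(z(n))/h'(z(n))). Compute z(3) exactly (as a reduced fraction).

3054027/551131

h'(z) = 2z - 5.
h(6) = 3, h'(6) = 7, so z(1) = 6 - 3/7 = 39/7.
h(39/7) = 9/49, h'(39/7) = 43/7, so z(2) = (39/7) - (9/49)/(43/7) = 1668/301.
h(1668/301) = 81/90601, h'(1668/301) = 1831/301, so z(3) = (1668/301) - (81/90601)/(1831/301) = 3054027/551131.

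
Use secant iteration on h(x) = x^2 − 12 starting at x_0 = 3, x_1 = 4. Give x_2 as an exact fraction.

h(3) = −3, h(4) = 4. x_2 = 4 − 4·(4 − 3)/(4 − (−3)) = 24/7.

24/7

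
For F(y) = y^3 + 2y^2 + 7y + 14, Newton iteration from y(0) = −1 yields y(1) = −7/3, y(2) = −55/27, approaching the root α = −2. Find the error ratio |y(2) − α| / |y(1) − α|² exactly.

y(1) − α = −7/3 − (−2) = −7/3 + 2 = −1/3, so |y(1) − α| = 1/3.
y(2) − α = −55/27 − (−2) = −55/27 + 2 = −1/27, so |y(2) − α| = 1/27.
|y(1) − α|² = 1/9.
Ratio = (1/27) / (1/9) = 1/3.

1/3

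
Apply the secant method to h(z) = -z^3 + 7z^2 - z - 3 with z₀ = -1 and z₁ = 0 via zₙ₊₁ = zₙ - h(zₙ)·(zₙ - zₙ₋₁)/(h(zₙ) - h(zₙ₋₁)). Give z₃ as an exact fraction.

-27/31

h(-1) = 6, h(0) = -3. z₂ = 0 - (-3)·(0 - (-1))/((-3) - 6) = -1/3.
h(0) = -3, h(-1/3) = -50/27. z₃ = (-1/3) - (-50/27)·((-1/3) - 0)/((-50/27) - (-3)) = -27/31.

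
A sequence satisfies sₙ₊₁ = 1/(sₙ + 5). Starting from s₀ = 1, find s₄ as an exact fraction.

161/836

s₁ = 1/(1 + 5) = 1/6.
s₂ = 1/(1/6 + 5) = 6/31.
s₃ = 1/(6/31 + 5) = 31/161.
s₄ = 1/(31/161 + 5) = 161/836.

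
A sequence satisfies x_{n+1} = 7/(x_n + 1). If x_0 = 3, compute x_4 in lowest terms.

x_1 = 7/(3 + 1) = 7/4.
x_2 = 7/(7/4 + 1) = 28/11.
x_3 = 7/(28/11 + 1) = 77/39.
x_4 = 7/(77/39 + 1) = 273/116.

273/116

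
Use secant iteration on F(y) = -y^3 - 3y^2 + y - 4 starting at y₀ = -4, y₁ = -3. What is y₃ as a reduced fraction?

F(-4) = 8, F(-3) = -7. y₂ = (-3) - (-7)·((-3) - (-4))/((-7) - 8) = -52/15.
F(-3) = -7, F(-52/15) = -6272/3375. y₃ = (-52/15) - (-6272/3375)·((-52/15) - (-3))/((-6272/3375) - (-7)) = -9012/2479.

-9012/2479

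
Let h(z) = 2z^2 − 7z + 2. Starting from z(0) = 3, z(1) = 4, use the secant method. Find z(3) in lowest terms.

54/17

h(3) = −1, h(4) = 6. z(2) = 4 − 6·(4 − 3)/(6 − (−1)) = 22/7.
h(4) = 6, h(22/7) = −12/49. z(3) = (22/7) − (−12/49)·((22/7) − 4)/((−12/49) − 6) = 54/17.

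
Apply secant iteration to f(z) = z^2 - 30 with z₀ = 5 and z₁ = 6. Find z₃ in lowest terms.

115/21

f(5) = -5, f(6) = 6. z₂ = 6 - 6·(6 - 5)/(6 - (-5)) = 60/11.
f(6) = 6, f(60/11) = -30/121. z₃ = (60/11) - (-30/121)·((60/11) - 6)/((-30/121) - 6) = 115/21.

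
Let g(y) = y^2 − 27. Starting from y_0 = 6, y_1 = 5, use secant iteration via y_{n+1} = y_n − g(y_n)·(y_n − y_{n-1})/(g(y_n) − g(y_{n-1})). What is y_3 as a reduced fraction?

291/56

g(6) = 9, g(5) = −2. y_2 = 5 − (−2)·(5 − 6)/((−2) − 9) = 57/11.
g(5) = −2, g(57/11) = −18/121. y_3 = (57/11) − (−18/121)·((57/11) − 5)/((−18/121) − (−2)) = 291/56.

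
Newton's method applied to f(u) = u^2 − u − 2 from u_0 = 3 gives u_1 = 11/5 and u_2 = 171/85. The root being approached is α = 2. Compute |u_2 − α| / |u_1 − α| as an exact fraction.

1/17

u_1 − α = 11/5 − 2 = 1/5, so |u_1 − α| = 1/5.
u_2 − α = 171/85 − 2 = 1/85, so |u_2 − α| = 1/85.
Ratio = (1/85) / (1/5) = 1/17.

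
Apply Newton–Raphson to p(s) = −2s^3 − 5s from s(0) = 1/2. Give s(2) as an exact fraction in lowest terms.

p'(s) = −6s^2 − 5.
p(1/2) = −11/4, p'(1/2) = −13/2, so s(1) = (1/2) − (−11/4)/(−13/2) = 1/13.
p(1/13) = −847/2197, p'(1/13) = −851/169, so s(2) = (1/13) − (−847/2197)/(−851/169) = 4/11063.

4/11063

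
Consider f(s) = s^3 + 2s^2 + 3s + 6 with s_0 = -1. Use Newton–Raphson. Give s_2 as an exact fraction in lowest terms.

-7/3

f'(s) = 3s^2 + 4s + 3.
f(-1) = 4, f'(-1) = 2, so s_1 = (-1) - 4/2 = -3.
f(-3) = -12, f'(-3) = 18, so s_2 = (-3) - (-12)/18 = -7/3.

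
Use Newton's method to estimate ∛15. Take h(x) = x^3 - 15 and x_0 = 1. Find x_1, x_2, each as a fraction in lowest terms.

h'(x) = 3x^2.
h(1) = -14, h'(1) = 3, so x_1 = 1 - (-14)/3 = 17/3.
h(17/3) = 4508/27, h'(17/3) = 289/3, so x_2 = (17/3) - (4508/27)/(289/3) = 10231/2601.

x_1 = 17/3, x_2 = 10231/2601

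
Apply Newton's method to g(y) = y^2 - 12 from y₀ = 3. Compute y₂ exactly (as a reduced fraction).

g'(y) = 2y.
g(3) = -3, g'(3) = 6, so y₁ = 3 - (-3)/6 = 7/2.
g(7/2) = 1/4, g'(7/2) = 7, so y₂ = (7/2) - (1/4)/7 = 97/28.

97/28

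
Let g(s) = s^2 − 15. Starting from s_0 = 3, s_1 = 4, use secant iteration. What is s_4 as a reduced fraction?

g(3) = −6, g(4) = 1. s_2 = 4 − 1·(4 − 3)/(1 − (−6)) = 27/7.
g(4) = 1, g(27/7) = −6/49. s_3 = (27/7) − (−6/49)·((27/7) − 4)/((−6/49) − 1) = 213/55.
g(27/7) = −6/49, g(213/55) = −6/3025. s_4 = (213/55) − (−6/3025)·((213/55) − (27/7))/((−6/3025) − (−6/49)) = 1921/496.

1921/496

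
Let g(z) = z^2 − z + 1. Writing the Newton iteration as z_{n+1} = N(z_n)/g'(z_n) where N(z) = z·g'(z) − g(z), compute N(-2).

3

g'(z) = 2z − 1.
N(z) = z·g'(z) − g(z) = z·(2z − 1) − (z^2 − z + 1) = z^2 − 1.
N(-2) = 3.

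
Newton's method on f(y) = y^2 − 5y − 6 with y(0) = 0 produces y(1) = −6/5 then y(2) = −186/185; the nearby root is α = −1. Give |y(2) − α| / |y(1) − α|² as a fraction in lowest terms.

5/37

y(1) − α = −6/5 − (−1) = −6/5 + 1 = −1/5, so |y(1) − α| = 1/5.
y(2) − α = −186/185 − (−1) = −186/185 + 1 = −1/185, so |y(2) − α| = 1/185.
|y(1) − α|² = 1/25.
Ratio = (1/185) / (1/25) = 5/37.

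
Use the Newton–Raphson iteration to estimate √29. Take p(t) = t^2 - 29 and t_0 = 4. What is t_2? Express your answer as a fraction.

p'(t) = 2t.
p(4) = -13, p'(4) = 8, so t_1 = 4 - (-13)/8 = 45/8.
p(45/8) = 169/64, p'(45/8) = 45/4, so t_2 = (45/8) - (169/64)/(45/4) = 3881/720.

3881/720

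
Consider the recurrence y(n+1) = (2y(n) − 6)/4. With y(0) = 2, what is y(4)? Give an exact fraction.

y(1) = (2·2 − 6)/4 = −1/2.
y(2) = (2·(−1/2) − 6)/4 = −7/4.
y(3) = (2·(−7/4) − 6)/4 = −19/8.
y(4) = (2·(−19/8) − 6)/4 = −43/16.

−43/16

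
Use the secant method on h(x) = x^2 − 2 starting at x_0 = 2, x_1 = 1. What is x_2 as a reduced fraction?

4/3

h(2) = 2, h(1) = −1. x_2 = 1 − (−1)·(1 − 2)/((−1) − 2) = 4/3.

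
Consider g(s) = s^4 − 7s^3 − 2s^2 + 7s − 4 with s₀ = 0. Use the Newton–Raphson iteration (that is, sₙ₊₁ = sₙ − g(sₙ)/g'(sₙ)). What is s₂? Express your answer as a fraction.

g'(s) = 4s^3 − 21s^2 − 4s + 7.
g(0) = −4, g'(0) = 7, so s₁ = 0 − (−4)/7 = 4/7.
g(4/7) = −4448/2401, g'(4/7) = −479/343, so s₂ = (4/7) − (−4448/2401)/(−479/343) = −2532/3353.

−2532/3353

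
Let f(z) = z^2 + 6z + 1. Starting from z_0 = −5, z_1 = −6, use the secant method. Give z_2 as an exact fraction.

f(−5) = −4, f(−6) = 1. z_2 = (−6) − 1·((−6) − (−5))/(1 − (−4)) = −29/5.

−29/5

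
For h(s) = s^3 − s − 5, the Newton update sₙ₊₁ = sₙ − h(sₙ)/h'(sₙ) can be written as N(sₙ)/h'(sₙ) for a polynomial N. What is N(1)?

7

h'(s) = 3s^2 − 1.
N(s) = s·h'(s) − h(s) = s·(3s^2 − 1) − (s^3 − s − 5) = 2s^3 + 5.
N(1) = 7.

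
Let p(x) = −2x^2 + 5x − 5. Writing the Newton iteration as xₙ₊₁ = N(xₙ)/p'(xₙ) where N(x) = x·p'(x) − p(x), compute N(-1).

3

p'(x) = −4x + 5.
N(x) = x·p'(x) − p(x) = x·(−4x + 5) − (−2x^2 + 5x − 5) = −2x^2 + 5.
N(-1) = 3.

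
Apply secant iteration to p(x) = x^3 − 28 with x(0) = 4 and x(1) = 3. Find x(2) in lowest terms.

p(4) = 36, p(3) = −1. x(2) = 3 − (−1)·(3 − 4)/((−1) − 36) = 112/37.

112/37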